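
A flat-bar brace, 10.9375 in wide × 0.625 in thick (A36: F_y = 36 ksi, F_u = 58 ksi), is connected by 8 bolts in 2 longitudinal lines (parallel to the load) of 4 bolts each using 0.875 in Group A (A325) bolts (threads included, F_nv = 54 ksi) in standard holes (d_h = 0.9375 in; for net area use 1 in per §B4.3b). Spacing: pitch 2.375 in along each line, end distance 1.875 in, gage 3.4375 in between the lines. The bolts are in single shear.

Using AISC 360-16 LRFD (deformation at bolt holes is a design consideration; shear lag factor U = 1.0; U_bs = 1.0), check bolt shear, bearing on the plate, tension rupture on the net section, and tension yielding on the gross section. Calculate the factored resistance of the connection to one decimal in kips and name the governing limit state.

194.8 kips (bolt shear governs)

Bolt shear: A_b = π(0.875)²/4 = 0.60132 in². φR_n = 0.75 × 54 × 0.60132 × 8 × 1 = 194.8 kips.
Bearing (0.625 in plate, F_u = 58 ksi): end bolts L_c = 1.875 − 0.9375/2 = 1.40625, R_n = min(1.2×1.40625×0.625×58, 2.4×0.875×0.625×58) = 61.172 kips/bolt; interior L_c = 2.375 − 0.9375 = 1.4375, R_n = 62.531 kips/bolt. φR_n = 0.75 × (2×61.172 + 6×62.531) = 373.1 kips.
Tension rupture (net): A_n = (10.9375 − 2×1)×0.625 = 5.5859 in² (U = 1.0, A_e = A_n). φR_n = 0.75 × 58 × 5.5859 = 243.0 kips.
Tension yield (gross): A_g = 10.9375×0.625 = 6.8359 in². φR_n = 0.90 × 36 × 6.8359 = 221.5 kips.
Governing: min(194.8, 373.1, 243.0, 221.5) = 194.8 kips → bolt shear.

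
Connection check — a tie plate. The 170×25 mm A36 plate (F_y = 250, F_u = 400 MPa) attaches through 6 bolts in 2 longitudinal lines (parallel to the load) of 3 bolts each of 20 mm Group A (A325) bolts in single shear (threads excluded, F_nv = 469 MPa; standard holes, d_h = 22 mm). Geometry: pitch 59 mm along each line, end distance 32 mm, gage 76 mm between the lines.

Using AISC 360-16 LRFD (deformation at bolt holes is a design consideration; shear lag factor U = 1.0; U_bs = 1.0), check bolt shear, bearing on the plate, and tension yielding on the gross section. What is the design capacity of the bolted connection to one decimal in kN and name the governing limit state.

Bolt shear: A_b = π(20)²/4 = 314.16 mm². φR_n = 0.75 × 469 × 314.16 × 6 × 1 = 663.0 kN.
Bearing (25 mm plate, F_u = 400 MPa): end bolts L_c = 32 − 22/2 = 21, R_n = min(1.2×21×25×400, 2.4×20×25×400) = 252 kN/bolt; interior L_c = 59 − 22 = 37, R_n = 444 kN/bolt. φR_n = 0.75 × (2×252 + 4×444) = 1710.0 kN.
Tension yield (gross): A_g = 170×25 = 4250 mm². φR_n = 0.90 × 250 × 4250 = 956.3 kN.
Governing: min(663.0, 1710.0, 956.3) = 663.0 kN → bolt shear.

663.0 kN (bolt shear governs)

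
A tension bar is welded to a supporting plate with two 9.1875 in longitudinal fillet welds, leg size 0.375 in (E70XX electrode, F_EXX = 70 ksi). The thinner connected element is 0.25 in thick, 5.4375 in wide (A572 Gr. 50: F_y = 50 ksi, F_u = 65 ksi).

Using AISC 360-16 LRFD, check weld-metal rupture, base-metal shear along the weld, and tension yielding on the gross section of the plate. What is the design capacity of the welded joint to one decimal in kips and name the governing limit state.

Weld metal: throat = 0.707×0.375 = 0.26513 in, L = 2×9.1875 = 18.375 in. φR_n = 0.75 × 0.6 × 70 × 0.26513 × 18.375 = 153.5 kips.
Base metal shear (0.25 in plate): yield φR_n = 1.0×0.6×50×0.25×18.375 = 137.8 kips; rupture φR_n = 0.75×0.6×65×0.25×18.375 = 134.4 kips; take 134.4 kips (rupture).
Tension yield (gross): A_g = 5.4375×0.25 = 1.3594 in². φR_n = 0.90 × 50 × 1.3594 = 61.2 kips.
Governing: min(153.5, 134.4, 61.2) = 61.2 kips → gross-section yield.

61.2 kips (gross-section yield governs)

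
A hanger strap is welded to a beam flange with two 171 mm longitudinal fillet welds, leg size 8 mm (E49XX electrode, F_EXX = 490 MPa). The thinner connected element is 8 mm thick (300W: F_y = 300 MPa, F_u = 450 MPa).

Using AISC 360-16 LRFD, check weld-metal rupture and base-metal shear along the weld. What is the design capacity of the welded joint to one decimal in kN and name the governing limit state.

Weld metal: throat = 0.707×8 = 5.656 mm, L = 2×171 = 342 mm. φR_n = 0.75 × 0.6 × 490 × 5.656 × 342 = 426.5 kN.
Base metal shear (8 mm plate): yield φR_n = 1.0×0.6×300×8×342 = 492.5 kN; rupture φR_n = 0.75×0.6×450×8×342 = 554.0 kN; take 492.5 kN (yield).
Governing: min(426.5, 492.5) = 426.5 kN → weld metal.

426.5 kN (weld metal governs)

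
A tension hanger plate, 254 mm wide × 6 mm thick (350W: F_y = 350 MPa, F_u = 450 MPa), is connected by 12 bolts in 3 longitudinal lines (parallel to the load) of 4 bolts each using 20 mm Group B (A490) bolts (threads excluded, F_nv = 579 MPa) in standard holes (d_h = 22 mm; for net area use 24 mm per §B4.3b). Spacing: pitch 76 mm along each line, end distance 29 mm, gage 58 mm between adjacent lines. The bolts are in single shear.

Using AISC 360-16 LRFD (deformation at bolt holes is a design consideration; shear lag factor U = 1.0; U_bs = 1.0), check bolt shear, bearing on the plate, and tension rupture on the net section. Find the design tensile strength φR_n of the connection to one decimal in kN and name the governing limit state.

368.6 kN (net-section rupture governs)

Bolt shear: A_b = π(20)²/4 = 314.16 mm². φR_n = 0.75 × 579 × 314.16 × 12 × 1 = 1637.1 kN.
Bearing (6 mm plate, F_u = 450 MPa): end bolts L_c = 29 − 22/2 = 18, R_n = min(1.2×18×6×450, 2.4×20×6×450) = 58.32 kN/bolt; interior L_c = 76 − 22 = 54, R_n = 129.6 kN/bolt. φR_n = 0.75 × (3×58.32 + 9×129.6) = 1006.0 kN.
Tension rupture (net): A_n = (254 − 3×24)×6 = 1092 mm² (U = 1.0, A_e = A_n). φR_n = 0.75 × 450 × 1092 = 368.6 kN.
Governing: min(1637.1, 1006.0, 368.6) = 368.6 kN → net-section rupture.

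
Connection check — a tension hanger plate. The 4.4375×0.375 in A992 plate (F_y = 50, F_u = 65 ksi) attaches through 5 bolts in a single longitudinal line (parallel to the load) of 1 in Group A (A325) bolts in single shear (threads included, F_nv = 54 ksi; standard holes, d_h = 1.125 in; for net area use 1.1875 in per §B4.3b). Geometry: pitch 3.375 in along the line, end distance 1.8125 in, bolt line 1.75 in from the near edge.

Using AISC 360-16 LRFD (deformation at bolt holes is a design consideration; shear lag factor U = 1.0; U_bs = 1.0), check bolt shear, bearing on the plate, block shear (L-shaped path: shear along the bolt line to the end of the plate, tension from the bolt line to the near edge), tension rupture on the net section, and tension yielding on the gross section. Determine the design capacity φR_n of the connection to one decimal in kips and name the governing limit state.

59.4 kips (net-section rupture governs)

Bolt shear: A_b = π(1)²/4 = 0.7854 in². φR_n = 0.75 × 54 × 0.7854 × 5 × 1 = 159.0 kips.
Bearing (0.375 in plate, F_u = 65 ksi): end bolts L_c = 1.8125 − 1.125/2 = 1.25, R_n = min(1.2×1.25×0.375×65, 2.4×1×0.375×65) = 36.563 kips/bolt; interior L_c = 3.375 − 1.125 = 2.25, R_n = 58.5 kips/bolt. φR_n = 0.75 × (1×36.563 + 4×58.5) = 202.9 kips.
Block shear: shear path 1×[1.8125+4×3.375] = 1×15.3125 in, A_gv = 5.7422, A_nv = 1×(15.3125 − 4.5×1.1875)×0.375 = 3.7383 in²; tension to near edge: (1.75 − 0.5×1.1875)×0.375 = 0.43359 in². R_n = min(0.6×65×3.7383, 0.6×50×5.7422) + 1.0×65×0.43359 = min(145.79, 172.27) + 28.183 = 173.97 kips. φR_n = 0.75 × 173.97 = 130.5 kips.
Tension rupture (net): A_n = (4.4375 − 1×1.1875)×0.375 = 1.2188 in² (U = 1.0, A_e = A_n). φR_n = 0.75 × 65 × 1.2188 = 59.4 kips.
Tension yield (gross): A_g = 4.4375×0.375 = 1.6641 in². φR_n = 0.90 × 50 × 1.6641 = 74.9 kips.
Governing: min(159.0, 202.9, 130.5, 59.4, 74.9) = 59.4 kips → net-section rupture.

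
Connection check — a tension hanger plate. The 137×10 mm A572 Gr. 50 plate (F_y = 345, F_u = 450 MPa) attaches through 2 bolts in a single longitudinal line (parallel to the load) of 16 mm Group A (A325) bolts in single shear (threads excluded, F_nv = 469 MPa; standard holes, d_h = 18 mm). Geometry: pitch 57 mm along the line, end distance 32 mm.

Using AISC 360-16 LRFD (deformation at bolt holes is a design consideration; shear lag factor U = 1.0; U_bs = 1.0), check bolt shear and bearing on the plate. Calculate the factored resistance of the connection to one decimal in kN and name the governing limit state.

141.4 kN (bolt shear governs)

Bolt shear: A_b = π(16)²/4 = 201.06 mm². φR_n = 0.75 × 469 × 201.06 × 2 × 1 = 141.4 kN.
Bearing (10 mm plate, F_u = 450 MPa): end bolts L_c = 32 − 18/2 = 23, R_n = min(1.2×23×10×450, 2.4×16×10×450) = 124.2 kN/bolt; interior L_c = 57 − 18 = 39, R_n = 172.8 kN/bolt. φR_n = 0.75 × (1×124.2 + 1×172.8) = 222.8 kN.
Governing: min(141.4, 222.8) = 141.4 kN → bolt shear.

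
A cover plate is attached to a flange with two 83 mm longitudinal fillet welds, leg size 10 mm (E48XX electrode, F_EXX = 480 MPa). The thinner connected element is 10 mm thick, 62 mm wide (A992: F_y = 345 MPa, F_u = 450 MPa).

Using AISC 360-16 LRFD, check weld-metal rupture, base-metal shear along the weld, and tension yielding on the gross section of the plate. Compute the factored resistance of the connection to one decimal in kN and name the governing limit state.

Weld metal: throat = 0.707×10 = 7.07 mm, L = 2×83 = 166 mm. φR_n = 0.75 × 0.6 × 480 × 7.07 × 166 = 253.5 kN.
Base metal shear (10 mm plate): yield φR_n = 1.0×0.6×345×10×166 = 343.6 kN; rupture φR_n = 0.75×0.6×450×10×166 = 336.2 kN; take 336.2 kN (rupture).
Tension yield (gross): A_g = 62×10 = 620 mm². φR_n = 0.90 × 345 × 620 = 192.5 kN.
Governing: min(253.5, 336.2, 192.5) = 192.5 kN → gross-section yield.

192.5 kN (gross-section yield governs)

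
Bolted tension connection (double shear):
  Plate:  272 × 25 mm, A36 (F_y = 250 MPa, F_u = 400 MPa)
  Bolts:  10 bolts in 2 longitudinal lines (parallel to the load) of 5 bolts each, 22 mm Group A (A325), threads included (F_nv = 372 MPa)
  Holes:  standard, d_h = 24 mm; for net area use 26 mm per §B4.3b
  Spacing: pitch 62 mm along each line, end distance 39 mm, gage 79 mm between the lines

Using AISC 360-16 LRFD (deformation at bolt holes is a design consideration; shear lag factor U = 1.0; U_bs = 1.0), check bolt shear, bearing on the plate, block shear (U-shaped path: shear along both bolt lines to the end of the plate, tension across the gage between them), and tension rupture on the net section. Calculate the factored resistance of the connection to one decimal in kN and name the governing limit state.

Bolt shear: A_b = π(22)²/4 = 380.13 mm². φR_n = 0.75 × 372 × 380.13 × 10 × 2 = 2121.1 kN.
Bearing (25 mm plate, F_u = 400 MPa): end bolts L_c = 39 − 24/2 = 27, R_n = min(1.2×27×25×400, 2.4×22×25×400) = 324 kN/bolt; interior L_c = 62 − 24 = 38, R_n = 456 kN/bolt. φR_n = 0.75 × (2×324 + 8×456) = 3222.0 kN.
Block shear: shear path 2×[39+4×62] = 2×287 mm, A_gv = 14350, A_nv = 2×(287 − 4.5×26)×25 = 8500 mm²; tension across gage: (79 − 1×26)×25 = 1325 mm². R_n = min(0.6×400×8500, 0.6×250×14350) + 1.0×400×1325 = min(2040, 2152.5) + 530 = 2570 kN. φR_n = 0.75 × 2570 = 1927.5 kN.
Tension rupture (net): A_n = (272 − 2×26)×25 = 5500 mm² (U = 1.0, A_e = A_n). φR_n = 0.75 × 400 × 5500 = 1650.0 kN.
Governing: min(2121.1, 3222.0, 1927.5, 1650.0) = 1650.0 kN → net-section rupture.

1650.0 kN (net-section rupture governs)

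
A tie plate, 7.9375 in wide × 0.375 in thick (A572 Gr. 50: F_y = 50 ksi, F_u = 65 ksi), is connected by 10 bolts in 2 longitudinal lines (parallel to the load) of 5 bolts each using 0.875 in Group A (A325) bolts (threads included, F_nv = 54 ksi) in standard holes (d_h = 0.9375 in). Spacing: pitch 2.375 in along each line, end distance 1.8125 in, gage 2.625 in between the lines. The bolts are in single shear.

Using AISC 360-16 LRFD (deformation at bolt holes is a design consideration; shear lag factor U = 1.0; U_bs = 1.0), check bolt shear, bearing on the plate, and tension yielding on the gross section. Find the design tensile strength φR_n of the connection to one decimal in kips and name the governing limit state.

Bolt shear: A_b = π(0.875)²/4 = 0.60132 in². φR_n = 0.75 × 54 × 0.60132 × 10 × 1 = 243.5 kips.
Bearing (0.375 in plate, F_u = 65 ksi): end bolts L_c = 1.8125 − 0.9375/2 = 1.34375, R_n = min(1.2×1.34375×0.375×65, 2.4×0.875×0.375×65) = 39.305 kips/bolt; interior L_c = 2.375 − 0.9375 = 1.4375, R_n = 42.047 kips/bolt. φR_n = 0.75 × (2×39.305 + 8×42.047) = 311.2 kips.
Tension yield (gross): A_g = 7.9375×0.375 = 2.9766 in². φR_n = 0.90 × 50 × 2.9766 = 133.9 kips.
Governing: min(243.5, 311.2, 133.9) = 133.9 kips → gross-section yield.

133.9 kips (gross-section yield governs)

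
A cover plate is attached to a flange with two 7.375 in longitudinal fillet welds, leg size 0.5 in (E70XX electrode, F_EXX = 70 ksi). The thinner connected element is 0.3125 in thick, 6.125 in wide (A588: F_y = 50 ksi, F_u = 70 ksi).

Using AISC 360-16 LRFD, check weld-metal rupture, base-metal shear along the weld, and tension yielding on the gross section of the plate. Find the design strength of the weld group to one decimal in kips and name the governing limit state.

Weld metal: throat = 0.707×0.5 = 0.3535 in, L = 2×7.375 = 14.75 in. φR_n = 0.75 × 0.6 × 70 × 0.3535 × 14.75 = 164.2 kips.
Base metal shear (0.3125 in plate): yield φR_n = 1.0×0.6×50×0.3125×14.75 = 138.3 kips; rupture φR_n = 0.75×0.6×70×0.3125×14.75 = 145.2 kips; take 138.3 kips (yield).
Tension yield (gross): A_g = 6.125×0.3125 = 1.9141 in². φR_n = 0.90 × 50 × 1.9141 = 86.1 kips.
Governing: min(164.2, 138.3, 86.1) = 86.1 kips → gross-section yield.

86.1 kips (gross-section yield governs)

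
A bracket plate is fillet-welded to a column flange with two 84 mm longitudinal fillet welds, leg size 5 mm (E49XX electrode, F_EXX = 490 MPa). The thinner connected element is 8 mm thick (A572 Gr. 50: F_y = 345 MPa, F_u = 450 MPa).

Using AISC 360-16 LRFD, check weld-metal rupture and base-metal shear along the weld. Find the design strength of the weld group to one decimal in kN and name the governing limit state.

Weld metal: throat = 0.707×5 = 3.535 mm, L = 2×84 = 168 mm. φR_n = 0.75 × 0.6 × 490 × 3.535 × 168 = 131.0 kN.
Base metal shear (8 mm plate): yield φR_n = 1.0×0.6×345×8×168 = 278.2 kN; rupture φR_n = 0.75×0.6×450×8×168 = 272.2 kN; take 272.2 kN (rupture).
Governing: min(131.0, 272.2) = 131.0 kN → weld metal.

131.0 kN (weld metal governs)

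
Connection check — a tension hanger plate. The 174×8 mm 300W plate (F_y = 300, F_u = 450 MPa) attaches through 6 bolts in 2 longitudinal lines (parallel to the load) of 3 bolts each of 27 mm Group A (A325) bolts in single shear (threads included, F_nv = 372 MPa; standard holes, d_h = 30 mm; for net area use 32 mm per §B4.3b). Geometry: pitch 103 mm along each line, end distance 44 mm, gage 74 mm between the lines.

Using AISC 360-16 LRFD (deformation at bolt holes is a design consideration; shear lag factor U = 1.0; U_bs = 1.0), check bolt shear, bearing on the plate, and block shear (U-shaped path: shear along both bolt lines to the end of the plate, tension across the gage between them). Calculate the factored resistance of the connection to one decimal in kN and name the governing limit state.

Bolt shear: A_b = π(27)²/4 = 572.56 mm². φR_n = 0.75 × 372 × 572.56 × 6 × 1 = 958.5 kN.
Bearing (8 mm plate, F_u = 450 MPa): end bolts L_c = 44 − 30/2 = 29, R_n = min(1.2×29×8×450, 2.4×27×8×450) = 125.28 kN/bolt; interior L_c = 103 − 30 = 73, R_n = 233.28 kN/bolt. φR_n = 0.75 × (2×125.28 + 4×233.28) = 887.8 kN.
Block shear: shear path 2×[44+2×103] = 2×250 mm, A_gv = 4000, A_nv = 2×(250 − 2.5×32)×8 = 2720 mm²; tension across gage: (74 − 1×32)×8 = 336 mm². R_n = min(0.6×450×2720, 0.6×300×4000) + 1.0×450×336 = min(734.4, 720) + 151.2 = 871.2 kN. φR_n = 0.75 × 871.2 = 653.4 kN.
Governing: min(958.5, 887.8, 653.4) = 653.4 kN → block shear.

653.4 kN (block shear governs)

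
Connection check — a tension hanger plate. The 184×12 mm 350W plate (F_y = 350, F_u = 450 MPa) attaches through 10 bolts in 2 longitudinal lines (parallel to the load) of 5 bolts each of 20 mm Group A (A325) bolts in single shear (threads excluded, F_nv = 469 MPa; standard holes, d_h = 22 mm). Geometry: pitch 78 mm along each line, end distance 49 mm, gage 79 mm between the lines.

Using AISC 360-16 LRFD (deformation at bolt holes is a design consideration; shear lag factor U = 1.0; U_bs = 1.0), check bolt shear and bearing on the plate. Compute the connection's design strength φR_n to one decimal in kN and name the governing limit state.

Bolt shear: A_b = π(20)²/4 = 314.16 mm². φR_n = 0.75 × 469 × 314.16 × 10 × 1 = 1105.1 kN.
Bearing (12 mm plate, F_u = 450 MPa): end bolts L_c = 49 − 22/2 = 38, R_n = min(1.2×38×12×450, 2.4×20×12×450) = 246.24 kN/bolt; interior L_c = 78 − 22 = 56, R_n = 259.2 kN/bolt. φR_n = 0.75 × (2×246.24 + 8×259.2) = 1924.6 kN.
Governing: min(1105.1, 1924.6) = 1105.1 kN → bolt shear.

1105.1 kN (bolt shear governs)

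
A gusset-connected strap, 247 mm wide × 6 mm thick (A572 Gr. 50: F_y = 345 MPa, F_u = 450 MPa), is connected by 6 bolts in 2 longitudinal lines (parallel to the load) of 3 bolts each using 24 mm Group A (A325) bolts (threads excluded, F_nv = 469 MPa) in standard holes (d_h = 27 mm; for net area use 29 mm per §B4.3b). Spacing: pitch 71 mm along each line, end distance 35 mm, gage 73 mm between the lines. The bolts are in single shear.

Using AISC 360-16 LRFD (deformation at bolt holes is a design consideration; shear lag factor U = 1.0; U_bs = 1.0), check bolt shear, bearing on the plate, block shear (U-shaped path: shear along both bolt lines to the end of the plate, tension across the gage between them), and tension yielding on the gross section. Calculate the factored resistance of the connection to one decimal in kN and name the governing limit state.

Bolt shear: A_b = π(24)²/4 = 452.39 mm². φR_n = 0.75 × 469 × 452.39 × 6 × 1 = 954.8 kN.
Bearing (6 mm plate, F_u = 450 MPa): end bolts L_c = 35 − 27/2 = 21.5, R_n = min(1.2×21.5×6×450, 2.4×24×6×450) = 69.66 kN/bolt; interior L_c = 71 − 27 = 44, R_n = 142.56 kN/bolt. φR_n = 0.75 × (2×69.66 + 4×142.56) = 532.2 kN.
Block shear: shear path 2×[35+2×71] = 2×177 mm, A_gv = 2124, A_nv = 2×(177 − 2.5×29)×6 = 1254 mm²; tension across gage: (73 − 1×29)×6 = 264 mm². R_n = min(0.6×450×1254, 0.6×345×2124) + 1.0×450×264 = min(338.58, 439.67) + 118.8 = 457.38 kN. φR_n = 0.75 × 457.38 = 343.0 kN.
Tension yield (gross): A_g = 247×6 = 1482 mm². φR_n = 0.90 × 345 × 1482 = 460.2 kN.
Governing: min(954.8, 532.2, 343.0, 460.2) = 343.0 kN → block shear.

343.0 kN (block shear governs)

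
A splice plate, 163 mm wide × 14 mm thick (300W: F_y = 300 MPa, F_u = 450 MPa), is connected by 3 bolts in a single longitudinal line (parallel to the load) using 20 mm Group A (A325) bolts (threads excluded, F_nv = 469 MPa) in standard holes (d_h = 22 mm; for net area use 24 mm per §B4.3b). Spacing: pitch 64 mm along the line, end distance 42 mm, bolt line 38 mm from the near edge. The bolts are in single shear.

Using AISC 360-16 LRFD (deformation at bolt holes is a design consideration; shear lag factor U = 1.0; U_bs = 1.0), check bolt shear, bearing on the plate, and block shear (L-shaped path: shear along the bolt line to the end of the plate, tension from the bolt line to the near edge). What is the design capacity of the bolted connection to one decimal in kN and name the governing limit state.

331.5 kN (bolt shear governs)

Bolt shear: A_b = π(20)²/4 = 314.16 mm². φR_n = 0.75 × 469 × 314.16 × 3 × 1 = 331.5 kN.
Bearing (14 mm plate, F_u = 450 MPa): end bolts L_c = 42 − 22/2 = 31, R_n = min(1.2×31×14×450, 2.4×20×14×450) = 234.36 kN/bolt; interior L_c = 64 − 22 = 42, R_n = 302.4 kN/bolt. φR_n = 0.75 × (1×234.36 + 2×302.4) = 629.4 kN.
Block shear: shear path 1×[42+2×64] = 1×170 mm, A_gv = 2380, A_nv = 1×(170 − 2.5×24)×14 = 1540 mm²; tension to near edge: (38 − 0.5×24)×14 = 364 mm². R_n = min(0.6×450×1540, 0.6×300×2380) + 1.0×450×364 = min(415.8, 428.4) + 163.8 = 579.6 kN. φR_n = 0.75 × 579.6 = 434.7 kN.
Governing: min(331.5, 629.4, 434.7) = 331.5 kN → bolt shear.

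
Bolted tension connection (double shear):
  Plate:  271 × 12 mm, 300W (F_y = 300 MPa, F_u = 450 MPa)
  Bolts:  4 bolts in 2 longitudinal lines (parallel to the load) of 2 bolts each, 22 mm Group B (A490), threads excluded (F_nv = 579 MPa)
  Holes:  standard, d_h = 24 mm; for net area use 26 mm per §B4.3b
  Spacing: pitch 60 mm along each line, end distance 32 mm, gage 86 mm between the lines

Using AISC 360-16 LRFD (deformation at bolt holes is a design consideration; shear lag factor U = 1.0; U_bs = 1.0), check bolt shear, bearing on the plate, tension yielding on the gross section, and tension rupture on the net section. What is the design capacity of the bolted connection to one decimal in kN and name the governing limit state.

Bolt shear: A_b = π(22)²/4 = 380.13 mm². φR_n = 0.75 × 579 × 380.13 × 4 × 2 = 1320.6 kN.
Bearing (12 mm plate, F_u = 450 MPa): end bolts L_c = 32 − 24/2 = 20, R_n = min(1.2×20×12×450, 2.4×22×12×450) = 129.6 kN/bolt; interior L_c = 60 − 24 = 36, R_n = 233.28 kN/bolt. φR_n = 0.75 × (2×129.6 + 2×233.28) = 544.3 kN.
Tension yield (gross): A_g = 271×12 = 3252 mm². φR_n = 0.90 × 300 × 3252 = 878.0 kN.
Tension rupture (net): A_n = (271 − 2×26)×12 = 2628 mm² (U = 1.0, A_e = A_n). φR_n = 0.75 × 450 × 2628 = 887.0 kN.
Governing: min(1320.6, 544.3, 878.0, 887.0) = 544.3 kN → bearing.

544.3 kN (bearing governs)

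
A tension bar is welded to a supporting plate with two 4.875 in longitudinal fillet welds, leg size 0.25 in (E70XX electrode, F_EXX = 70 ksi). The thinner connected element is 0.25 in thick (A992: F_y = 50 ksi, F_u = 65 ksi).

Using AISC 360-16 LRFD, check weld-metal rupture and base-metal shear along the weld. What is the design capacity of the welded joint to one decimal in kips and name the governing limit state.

Weld metal: throat = 0.707×0.25 = 0.17675 in, L = 2×4.875 = 9.75 in. φR_n = 0.75 × 0.6 × 70 × 0.17675 × 9.75 = 54.3 kips.
Base metal shear (0.25 in plate): yield φR_n = 1.0×0.6×50×0.25×9.75 = 73.1 kips; rupture φR_n = 0.75×0.6×65×0.25×9.75 = 71.3 kips; take 71.3 kips (rupture).
Governing: min(54.3, 71.3) = 54.3 kips → weld metal.

54.3 kips (weld metal governs)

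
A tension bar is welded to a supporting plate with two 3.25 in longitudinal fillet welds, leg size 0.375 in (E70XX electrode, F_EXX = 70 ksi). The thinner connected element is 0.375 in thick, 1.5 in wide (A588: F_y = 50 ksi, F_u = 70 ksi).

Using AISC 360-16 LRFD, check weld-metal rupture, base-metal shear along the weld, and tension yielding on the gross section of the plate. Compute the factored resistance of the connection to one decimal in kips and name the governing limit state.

25.3 kips (gross-section yield governs)

Weld metal: throat = 0.707×0.375 = 0.26513 in, L = 2×3.25 = 6.5 in. φR_n = 0.75 × 0.6 × 70 × 0.26513 × 6.5 = 54.3 kips.
Base metal shear (0.375 in plate): yield φR_n = 1.0×0.6×50×0.375×6.5 = 73.1 kips; rupture φR_n = 0.75×0.6×70×0.375×6.5 = 76.8 kips; take 73.1 kips (yield).
Tension yield (gross): A_g = 1.5×0.375 = 0.5625 in². φR_n = 0.90 × 50 × 0.5625 = 25.3 kips.
Governing: min(54.3, 73.1, 25.3) = 25.3 kips → gross-section yield.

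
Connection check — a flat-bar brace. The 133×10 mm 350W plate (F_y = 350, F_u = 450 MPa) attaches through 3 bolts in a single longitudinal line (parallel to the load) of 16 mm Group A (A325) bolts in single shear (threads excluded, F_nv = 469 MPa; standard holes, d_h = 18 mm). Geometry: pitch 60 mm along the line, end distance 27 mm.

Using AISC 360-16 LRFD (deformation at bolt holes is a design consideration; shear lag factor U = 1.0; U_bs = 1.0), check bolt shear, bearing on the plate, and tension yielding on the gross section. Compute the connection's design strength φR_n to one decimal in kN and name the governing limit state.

212.2 kN (bolt shear governs)

Bolt shear: A_b = π(16)²/4 = 201.06 mm². φR_n = 0.75 × 469 × 201.06 × 3 × 1 = 212.2 kN.
Bearing (10 mm plate, F_u = 450 MPa): end bolts L_c = 27 − 18/2 = 18, R_n = min(1.2×18×10×450, 2.4×16×10×450) = 97.2 kN/bolt; interior L_c = 60 − 18 = 42, R_n = 172.8 kN/bolt. φR_n = 0.75 × (1×97.2 + 2×172.8) = 332.1 kN.
Tension yield (gross): A_g = 133×10 = 1330 mm². φR_n = 0.90 × 350 × 1330 = 419.0 kN.
Governing: min(212.2, 332.1, 419.0) = 212.2 kN → bolt shear.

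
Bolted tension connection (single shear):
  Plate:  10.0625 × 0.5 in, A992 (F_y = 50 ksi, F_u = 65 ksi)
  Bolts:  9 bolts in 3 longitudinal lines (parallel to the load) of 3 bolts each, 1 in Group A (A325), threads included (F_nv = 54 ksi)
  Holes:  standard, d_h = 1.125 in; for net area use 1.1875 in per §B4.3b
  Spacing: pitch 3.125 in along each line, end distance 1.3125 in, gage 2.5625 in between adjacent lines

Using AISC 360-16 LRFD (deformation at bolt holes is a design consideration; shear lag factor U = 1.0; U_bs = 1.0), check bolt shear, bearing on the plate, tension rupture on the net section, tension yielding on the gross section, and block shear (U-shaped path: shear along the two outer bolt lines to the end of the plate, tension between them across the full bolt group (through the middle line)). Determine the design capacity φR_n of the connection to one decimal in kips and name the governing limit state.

158.4 kips (net-section rupture governs)

Bolt shear: A_b = π(1)²/4 = 0.7854 in². φR_n = 0.75 × 54 × 0.7854 × 9 × 1 = 286.3 kips.
Bearing (0.5 in plate, F_u = 65 ksi): end bolts L_c = 1.3125 − 1.125/2 = 0.75, R_n = min(1.2×0.75×0.5×65, 2.4×1×0.5×65) = 29.25 kips/bolt; interior L_c = 3.125 − 1.125 = 2, R_n = 78 kips/bolt. φR_n = 0.75 × (3×29.25 + 6×78) = 416.8 kips.
Tension rupture (net): A_n = (10.0625 − 3×1.1875)×0.5 = 3.25 in² (U = 1.0, A_e = A_n). φR_n = 0.75 × 65 × 3.25 = 158.4 kips.
Tension yield (gross): A_g = 10.0625×0.5 = 5.0313 in². φR_n = 0.90 × 50 × 5.0313 = 226.4 kips.
Block shear: shear path 2×[1.3125+2×3.125] = 2×7.5625 in, A_gv = 7.5625, A_nv = 2×(7.5625 − 2.5×1.1875)×0.5 = 4.5938 in²; tension across gage: (5.125 − 2×1.1875)×0.5 = 1.375 in². R_n = min(0.6×65×4.5938, 0.6×50×7.5625) + 1.0×65×1.375 = min(179.16, 226.88) + 89.375 = 268.54 kips. φR_n = 0.75 × 268.54 = 201.4 kips.
Governing: min(286.3, 416.8, 158.4, 226.4, 201.4) = 158.4 kips → net-section rupture.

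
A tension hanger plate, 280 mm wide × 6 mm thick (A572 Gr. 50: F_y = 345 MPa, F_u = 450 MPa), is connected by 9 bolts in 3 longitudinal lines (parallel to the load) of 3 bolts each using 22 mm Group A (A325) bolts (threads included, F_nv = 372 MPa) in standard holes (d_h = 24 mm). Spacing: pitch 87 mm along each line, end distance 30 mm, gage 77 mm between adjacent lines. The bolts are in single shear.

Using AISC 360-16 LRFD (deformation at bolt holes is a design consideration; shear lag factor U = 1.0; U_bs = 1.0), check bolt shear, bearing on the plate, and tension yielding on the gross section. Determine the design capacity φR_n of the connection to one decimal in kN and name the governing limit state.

521.6 kN (gross-section yield governs)

Bolt shear: A_b = π(22)²/4 = 380.13 mm². φR_n = 0.75 × 372 × 380.13 × 9 × 1 = 954.5 kN.
Bearing (6 mm plate, F_u = 450 MPa): end bolts L_c = 30 − 24/2 = 18, R_n = min(1.2×18×6×450, 2.4×22×6×450) = 58.32 kN/bolt; interior L_c = 87 − 24 = 63, R_n = 142.56 kN/bolt. φR_n = 0.75 × (3×58.32 + 6×142.56) = 772.7 kN.
Tension yield (gross): A_g = 280×6 = 1680 mm². φR_n = 0.90 × 345 × 1680 = 521.6 kN.
Governing: min(954.5, 772.7, 521.6) = 521.6 kN → gross-section yield.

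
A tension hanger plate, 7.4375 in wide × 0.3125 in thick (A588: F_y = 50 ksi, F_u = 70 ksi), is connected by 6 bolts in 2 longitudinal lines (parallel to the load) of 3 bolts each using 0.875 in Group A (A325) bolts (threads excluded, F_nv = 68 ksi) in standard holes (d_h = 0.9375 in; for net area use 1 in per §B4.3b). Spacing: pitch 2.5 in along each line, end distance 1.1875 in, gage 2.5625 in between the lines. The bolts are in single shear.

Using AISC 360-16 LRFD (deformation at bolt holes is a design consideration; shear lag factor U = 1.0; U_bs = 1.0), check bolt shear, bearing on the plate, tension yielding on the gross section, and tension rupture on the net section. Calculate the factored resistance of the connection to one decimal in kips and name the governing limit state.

89.2 kips (net-section rupture governs)

Bolt shear: A_b = π(0.875)²/4 = 0.60132 in². φR_n = 0.75 × 68 × 0.60132 × 6 × 1 = 184.0 kips.
Bearing (0.3125 in plate, F_u = 70 ksi): end bolts L_c = 1.1875 − 0.9375/2 = 0.71875, R_n = min(1.2×0.71875×0.3125×70, 2.4×0.875×0.3125×70) = 18.867 kips/bolt; interior L_c = 2.5 − 0.9375 = 1.5625, R_n = 41.016 kips/bolt. φR_n = 0.75 × (2×18.867 + 4×41.016) = 151.3 kips.
Tension yield (gross): A_g = 7.4375×0.3125 = 2.3242 in². φR_n = 0.90 × 50 × 2.3242 = 104.6 kips.
Tension rupture (net): A_n = (7.4375 − 2×1)×0.3125 = 1.6992 in² (U = 1.0, A_e = A_n). φR_n = 0.75 × 70 × 1.6992 = 89.2 kips.
Governing: min(184.0, 151.3, 104.6, 89.2) = 89.2 kips → net-section rupture.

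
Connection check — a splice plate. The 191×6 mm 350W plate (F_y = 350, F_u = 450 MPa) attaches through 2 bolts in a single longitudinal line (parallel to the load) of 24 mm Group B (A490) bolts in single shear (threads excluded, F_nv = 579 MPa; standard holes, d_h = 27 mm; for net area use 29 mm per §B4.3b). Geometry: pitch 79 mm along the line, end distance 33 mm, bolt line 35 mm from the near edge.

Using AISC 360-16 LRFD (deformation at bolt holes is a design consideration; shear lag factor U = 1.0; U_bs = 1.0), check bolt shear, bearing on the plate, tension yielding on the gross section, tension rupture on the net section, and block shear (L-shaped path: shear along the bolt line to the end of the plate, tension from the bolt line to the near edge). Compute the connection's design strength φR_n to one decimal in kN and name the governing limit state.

124.7 kN (block shear governs)

Bolt shear: A_b = π(24)²/4 = 452.39 mm². φR_n = 0.75 × 579 × 452.39 × 2 × 1 = 392.9 kN.
Bearing (6 mm plate, F_u = 450 MPa): end bolts L_c = 33 − 27/2 = 19.5, R_n = min(1.2×19.5×6×450, 2.4×24×6×450) = 63.18 kN/bolt; interior L_c = 79 − 27 = 52, R_n = 155.52 kN/bolt. φR_n = 0.75 × (1×63.18 + 1×155.52) = 164.0 kN.
Tension yield (gross): A_g = 191×6 = 1146 mm². φR_n = 0.90 × 350 × 1146 = 361.0 kN.
Tension rupture (net): A_n = (191 − 1×29)×6 = 972 mm² (U = 1.0, A_e = A_n). φR_n = 0.75 × 450 × 972 = 328.1 kN.
Block shear: shear path 1×[33+1×79] = 1×112 mm, A_gv = 672, A_nv = 1×(112 − 1.5×29)×6 = 411 mm²; tension to near edge: (35 − 0.5×29)×6 = 123 mm². R_n = min(0.6×450×411, 0.6×350×672) + 1.0×450×123 = min(110.97, 141.12) + 55.35 = 166.32 kN. φR_n = 0.75 × 166.32 = 124.7 kN.
Governing: min(392.9, 164.0, 361.0, 328.1, 124.7) = 124.7 kN → block shear.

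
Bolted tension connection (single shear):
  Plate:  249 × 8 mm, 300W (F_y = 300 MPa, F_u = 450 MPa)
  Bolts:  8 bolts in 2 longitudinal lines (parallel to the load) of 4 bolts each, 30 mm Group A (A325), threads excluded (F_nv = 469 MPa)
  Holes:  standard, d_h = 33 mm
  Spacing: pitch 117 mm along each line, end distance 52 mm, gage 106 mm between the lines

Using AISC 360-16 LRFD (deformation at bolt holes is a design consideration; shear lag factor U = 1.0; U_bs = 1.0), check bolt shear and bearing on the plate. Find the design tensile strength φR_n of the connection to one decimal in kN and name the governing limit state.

1396.4 kN (bearing governs)

Bolt shear: A_b = π(30)²/4 = 706.86 mm². φR_n = 0.75 × 469 × 706.86 × 8 × 1 = 1989.1 kN.
Bearing (8 mm plate, F_u = 450 MPa): end bolts L_c = 52 − 33/2 = 35.5, R_n = min(1.2×35.5×8×450, 2.4×30×8×450) = 153.36 kN/bolt; interior L_c = 117 − 33 = 84, R_n = 259.2 kN/bolt. φR_n = 0.75 × (2×153.36 + 6×259.2) = 1396.4 kN.
Governing: min(1989.1, 1396.4) = 1396.4 kN → bearing.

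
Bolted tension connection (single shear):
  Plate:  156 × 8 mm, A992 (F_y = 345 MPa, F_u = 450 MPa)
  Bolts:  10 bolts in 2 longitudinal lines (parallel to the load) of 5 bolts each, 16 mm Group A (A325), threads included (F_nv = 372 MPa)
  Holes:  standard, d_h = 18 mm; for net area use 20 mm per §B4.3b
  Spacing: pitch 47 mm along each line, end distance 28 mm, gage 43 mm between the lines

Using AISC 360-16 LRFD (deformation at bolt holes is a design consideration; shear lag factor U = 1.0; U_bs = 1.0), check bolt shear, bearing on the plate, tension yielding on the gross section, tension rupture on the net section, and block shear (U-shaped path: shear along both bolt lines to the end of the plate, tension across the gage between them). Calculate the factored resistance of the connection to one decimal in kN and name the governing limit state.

Bolt shear: A_b = π(16)²/4 = 201.06 mm². φR_n = 0.75 × 372 × 201.06 × 10 × 1 = 561.0 kN.
Bearing (8 mm plate, F_u = 450 MPa): end bolts L_c = 28 − 18/2 = 19, R_n = min(1.2×19×8×450, 2.4×16×8×450) = 82.08 kN/bolt; interior L_c = 47 − 18 = 29, R_n = 125.28 kN/bolt. φR_n = 0.75 × (2×82.08 + 8×125.28) = 874.8 kN.
Tension yield (gross): A_g = 156×8 = 1248 mm². φR_n = 0.90 × 345 × 1248 = 387.5 kN.
Tension rupture (net): A_n = (156 − 2×20)×8 = 928 mm² (U = 1.0, A_e = A_n). φR_n = 0.75 × 450 × 928 = 313.2 kN.
Block shear: shear path 2×[28+4×47] = 2×216 mm, A_gv = 3456, A_nv = 2×(216 − 4.5×20)×8 = 2016 mm²; tension across gage: (43 − 1×20)×8 = 184 mm². R_n = min(0.6×450×2016, 0.6×345×3456) + 1.0×450×184 = min(544.32, 715.39) + 82.8 = 627.12 kN. φR_n = 0.75 × 627.12 = 470.3 kN.
Governing: min(561.0, 874.8, 387.5, 313.2, 470.3) = 313.2 kN → net-section rupture.

313.2 kN (net-section rupture governs)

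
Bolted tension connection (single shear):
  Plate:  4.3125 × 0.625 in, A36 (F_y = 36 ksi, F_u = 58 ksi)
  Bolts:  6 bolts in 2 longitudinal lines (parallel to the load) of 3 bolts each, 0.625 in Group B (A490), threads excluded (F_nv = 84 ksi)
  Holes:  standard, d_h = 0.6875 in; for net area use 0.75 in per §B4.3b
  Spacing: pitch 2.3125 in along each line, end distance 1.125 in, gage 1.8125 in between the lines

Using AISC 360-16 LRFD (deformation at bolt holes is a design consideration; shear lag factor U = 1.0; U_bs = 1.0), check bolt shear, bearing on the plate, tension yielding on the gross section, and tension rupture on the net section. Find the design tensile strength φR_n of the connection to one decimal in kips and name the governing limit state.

76.5 kips (net-section rupture governs)

Bolt shear: A_b = π(0.625)²/4 = 0.3068 in². φR_n = 0.75 × 84 × 0.3068 × 6 × 1 = 116.0 kips.
Bearing (0.625 in plate, F_u = 58 ksi): end bolts L_c = 1.125 − 0.6875/2 = 0.78125, R_n = min(1.2×0.78125×0.625×58, 2.4×0.625×0.625×58) = 33.984 kips/bolt; interior L_c = 2.3125 − 0.6875 = 1.625, R_n = 54.375 kips/bolt. φR_n = 0.75 × (2×33.984 + 4×54.375) = 214.1 kips.
Tension yield (gross): A_g = 4.3125×0.625 = 2.6953 in². φR_n = 0.90 × 36 × 2.6953 = 87.3 kips.
Tension rupture (net): A_n = (4.3125 − 2×0.75)×0.625 = 1.7578 in² (U = 1.0, A_e = A_n). φR_n = 0.75 × 58 × 1.7578 = 76.5 kips.
Governing: min(116.0, 214.1, 87.3, 76.5) = 76.5 kips → net-section rupture.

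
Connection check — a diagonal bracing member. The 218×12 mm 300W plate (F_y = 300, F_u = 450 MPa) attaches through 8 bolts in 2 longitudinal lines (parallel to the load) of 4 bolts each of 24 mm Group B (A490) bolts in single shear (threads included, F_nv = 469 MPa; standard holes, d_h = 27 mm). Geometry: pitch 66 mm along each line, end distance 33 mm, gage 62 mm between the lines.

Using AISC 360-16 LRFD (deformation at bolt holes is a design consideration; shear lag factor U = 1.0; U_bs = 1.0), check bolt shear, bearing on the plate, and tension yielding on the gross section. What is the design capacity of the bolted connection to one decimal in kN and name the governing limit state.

706.3 kN (gross-section yield governs)

Bolt shear: A_b = π(24)²/4 = 452.39 mm². φR_n = 0.75 × 469 × 452.39 × 8 × 1 = 1273.0 kN.
Bearing (12 mm plate, F_u = 450 MPa): end bolts L_c = 33 − 27/2 = 19.5, R_n = min(1.2×19.5×12×450, 2.4×24×12×450) = 126.36 kN/bolt; interior L_c = 66 − 27 = 39, R_n = 252.72 kN/bolt. φR_n = 0.75 × (2×126.36 + 6×252.72) = 1326.8 kN.
Tension yield (gross): A_g = 218×12 = 2616 mm². φR_n = 0.90 × 300 × 2616 = 706.3 kN.
Governing: min(1273.0, 1326.8, 706.3) = 706.3 kN → gross-section yield.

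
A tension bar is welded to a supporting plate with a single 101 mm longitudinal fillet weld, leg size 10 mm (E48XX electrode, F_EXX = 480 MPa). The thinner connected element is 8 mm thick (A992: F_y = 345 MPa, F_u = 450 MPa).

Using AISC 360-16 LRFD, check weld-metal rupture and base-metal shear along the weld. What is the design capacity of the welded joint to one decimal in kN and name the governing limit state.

Weld metal: throat = 0.707×10 = 7.07 mm, L = 101 mm. φR_n = 0.75 × 0.6 × 480 × 7.07 × 101 = 154.2 kN.
Base metal shear (8 mm plate): yield φR_n = 1.0×0.6×345×8×101 = 167.3 kN; rupture φR_n = 0.75×0.6×450×8×101 = 163.6 kN; take 163.6 kN (rupture).
Governing: min(154.2, 163.6) = 154.2 kN → weld metal.

154.2 kN (weld metal governs)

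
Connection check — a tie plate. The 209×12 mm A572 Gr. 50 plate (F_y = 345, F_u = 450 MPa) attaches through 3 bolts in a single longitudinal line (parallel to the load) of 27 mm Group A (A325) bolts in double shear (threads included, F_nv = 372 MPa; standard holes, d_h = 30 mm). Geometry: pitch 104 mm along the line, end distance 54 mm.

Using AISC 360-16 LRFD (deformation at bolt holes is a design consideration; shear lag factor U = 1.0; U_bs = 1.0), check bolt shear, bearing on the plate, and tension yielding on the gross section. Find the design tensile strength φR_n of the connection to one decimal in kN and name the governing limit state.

714.4 kN (bearing governs)

Bolt shear: A_b = π(27)²/4 = 572.56 mm². φR_n = 0.75 × 372 × 572.56 × 3 × 2 = 958.5 kN.
Bearing (12 mm plate, F_u = 450 MPa): end bolts L_c = 54 − 30/2 = 39, R_n = min(1.2×39×12×450, 2.4×27×12×450) = 252.72 kN/bolt; interior L_c = 104 − 30 = 74, R_n = 349.92 kN/bolt. φR_n = 0.75 × (1×252.72 + 2×349.92) = 714.4 kN.
Tension yield (gross): A_g = 209×12 = 2508 mm². φR_n = 0.90 × 345 × 2508 = 778.7 kN.
Governing: min(958.5, 714.4, 778.7) = 714.4 kN → bearing.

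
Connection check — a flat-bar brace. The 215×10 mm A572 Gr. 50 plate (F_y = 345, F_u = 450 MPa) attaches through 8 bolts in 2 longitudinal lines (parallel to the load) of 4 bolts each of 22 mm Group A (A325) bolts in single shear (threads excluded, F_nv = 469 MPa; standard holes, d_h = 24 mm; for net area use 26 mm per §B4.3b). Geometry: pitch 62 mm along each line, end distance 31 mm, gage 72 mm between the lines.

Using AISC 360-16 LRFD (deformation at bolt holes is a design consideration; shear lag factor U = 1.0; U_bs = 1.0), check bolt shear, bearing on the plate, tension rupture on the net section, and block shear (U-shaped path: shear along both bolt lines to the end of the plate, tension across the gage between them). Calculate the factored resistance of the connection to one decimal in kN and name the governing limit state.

550.1 kN (net-section rupture governs)

Bolt shear: A_b = π(22)²/4 = 380.13 mm². φR_n = 0.75 × 469 × 380.13 × 8 × 1 = 1069.7 kN.
Bearing (10 mm plate, F_u = 450 MPa): end bolts L_c = 31 − 24/2 = 19, R_n = min(1.2×19×10×450, 2.4×22×10×450) = 102.6 kN/bolt; interior L_c = 62 − 24 = 38, R_n = 205.2 kN/bolt. φR_n = 0.75 × (2×102.6 + 6×205.2) = 1077.3 kN.
Tension rupture (net): A_n = (215 − 2×26)×10 = 1630 mm² (U = 1.0, A_e = A_n). φR_n = 0.75 × 450 × 1630 = 550.1 kN.
Block shear: shear path 2×[31+3×62] = 2×217 mm, A_gv = 4340, A_nv = 2×(217 − 3.5×26)×10 = 2520 mm²; tension across gage: (72 − 1×26)×10 = 460 mm². R_n = min(0.6×450×2520, 0.6×345×4340) + 1.0×450×460 = min(680.4, 898.38) + 207 = 887.4 kN. φR_n = 0.75 × 887.4 = 665.6 kN.
Governing: min(1069.7, 1077.3, 550.1, 665.6) = 550.1 kN → net-section rupture.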